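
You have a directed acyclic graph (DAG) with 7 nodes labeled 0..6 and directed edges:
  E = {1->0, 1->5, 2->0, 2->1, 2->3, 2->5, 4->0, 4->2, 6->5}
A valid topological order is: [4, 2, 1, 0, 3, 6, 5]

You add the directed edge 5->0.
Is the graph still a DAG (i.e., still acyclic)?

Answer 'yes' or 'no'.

Answer: yes

Derivation:
Given toposort: [4, 2, 1, 0, 3, 6, 5]
Position of 5: index 6; position of 0: index 3
New edge 5->0: backward (u after v in old order)
Backward edge: old toposort is now invalid. Check if this creates a cycle.
Does 0 already reach 5? Reachable from 0: [0]. NO -> still a DAG (reorder needed).
Still a DAG? yes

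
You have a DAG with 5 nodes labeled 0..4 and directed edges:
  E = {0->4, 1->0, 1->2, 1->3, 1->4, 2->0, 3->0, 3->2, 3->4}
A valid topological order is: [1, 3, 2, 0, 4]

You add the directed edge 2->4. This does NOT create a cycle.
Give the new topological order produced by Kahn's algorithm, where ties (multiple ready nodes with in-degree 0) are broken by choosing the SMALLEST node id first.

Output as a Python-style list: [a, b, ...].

Old toposort: [1, 3, 2, 0, 4]
Added edge: 2->4
Position of 2 (2) < position of 4 (4). Old order still valid.
Run Kahn's algorithm (break ties by smallest node id):
  initial in-degrees: [3, 0, 2, 1, 4]
  ready (indeg=0): [1]
  pop 1: indeg[0]->2; indeg[2]->1; indeg[3]->0; indeg[4]->3 | ready=[3] | order so far=[1]
  pop 3: indeg[0]->1; indeg[2]->0; indeg[4]->2 | ready=[2] | order so far=[1, 3]
  pop 2: indeg[0]->0; indeg[4]->1 | ready=[0] | order so far=[1, 3, 2]
  pop 0: indeg[4]->0 | ready=[4] | order so far=[1, 3, 2, 0]
  pop 4: no out-edges | ready=[] | order so far=[1, 3, 2, 0, 4]
  Result: [1, 3, 2, 0, 4]

Answer: [1, 3, 2, 0, 4]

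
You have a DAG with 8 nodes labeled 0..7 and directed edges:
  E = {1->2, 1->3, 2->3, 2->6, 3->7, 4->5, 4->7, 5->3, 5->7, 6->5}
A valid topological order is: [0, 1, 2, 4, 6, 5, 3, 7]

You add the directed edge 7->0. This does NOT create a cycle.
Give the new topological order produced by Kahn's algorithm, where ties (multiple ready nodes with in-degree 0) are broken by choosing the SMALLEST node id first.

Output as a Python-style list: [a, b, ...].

Old toposort: [0, 1, 2, 4, 6, 5, 3, 7]
Added edge: 7->0
Position of 7 (7) > position of 0 (0). Must reorder: 7 must now come before 0.
Run Kahn's algorithm (break ties by smallest node id):
  initial in-degrees: [1, 0, 1, 3, 0, 2, 1, 3]
  ready (indeg=0): [1, 4]
  pop 1: indeg[2]->0; indeg[3]->2 | ready=[2, 4] | order so far=[1]
  pop 2: indeg[3]->1; indeg[6]->0 | ready=[4, 6] | order so far=[1, 2]
  pop 4: indeg[5]->1; indeg[7]->2 | ready=[6] | order so far=[1, 2, 4]
  pop 6: indeg[5]->0 | ready=[5] | order so far=[1, 2, 4, 6]
  pop 5: indeg[3]->0; indeg[7]->1 | ready=[3] | order so far=[1, 2, 4, 6, 5]
  pop 3: indeg[7]->0 | ready=[7] | order so far=[1, 2, 4, 6, 5, 3]
  pop 7: indeg[0]->0 | ready=[0] | order so far=[1, 2, 4, 6, 5, 3, 7]
  pop 0: no out-edges | ready=[] | order so far=[1, 2, 4, 6, 5, 3, 7, 0]
  Result: [1, 2, 4, 6, 5, 3, 7, 0]

Answer: [1, 2, 4, 6, 5, 3, 7, 0]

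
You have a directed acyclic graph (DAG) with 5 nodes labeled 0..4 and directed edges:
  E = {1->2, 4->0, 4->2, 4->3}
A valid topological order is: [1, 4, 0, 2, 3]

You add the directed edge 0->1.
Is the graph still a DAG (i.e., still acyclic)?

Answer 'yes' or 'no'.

Answer: yes

Derivation:
Given toposort: [1, 4, 0, 2, 3]
Position of 0: index 2; position of 1: index 0
New edge 0->1: backward (u after v in old order)
Backward edge: old toposort is now invalid. Check if this creates a cycle.
Does 1 already reach 0? Reachable from 1: [1, 2]. NO -> still a DAG (reorder needed).
Still a DAG? yes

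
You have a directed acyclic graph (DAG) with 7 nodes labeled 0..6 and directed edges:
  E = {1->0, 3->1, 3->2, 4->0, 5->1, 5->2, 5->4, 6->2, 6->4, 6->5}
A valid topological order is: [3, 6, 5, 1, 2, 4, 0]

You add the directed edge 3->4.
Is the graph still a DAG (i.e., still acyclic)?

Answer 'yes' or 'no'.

Given toposort: [3, 6, 5, 1, 2, 4, 0]
Position of 3: index 0; position of 4: index 5
New edge 3->4: forward
Forward edge: respects the existing order. Still a DAG, same toposort still valid.
Still a DAG? yes

Answer: yes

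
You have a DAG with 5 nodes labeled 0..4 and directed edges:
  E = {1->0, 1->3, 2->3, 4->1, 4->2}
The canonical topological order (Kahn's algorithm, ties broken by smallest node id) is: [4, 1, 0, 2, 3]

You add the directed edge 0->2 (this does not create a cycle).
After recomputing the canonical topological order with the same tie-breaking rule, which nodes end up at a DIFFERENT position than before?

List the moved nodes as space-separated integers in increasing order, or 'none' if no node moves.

Answer: none

Derivation:
Old toposort: [4, 1, 0, 2, 3]
Added edge 0->2
Recompute Kahn (smallest-id tiebreak):
  initial in-degrees: [1, 1, 2, 2, 0]
  ready (indeg=0): [4]
  pop 4: indeg[1]->0; indeg[2]->1 | ready=[1] | order so far=[4]
  pop 1: indeg[0]->0; indeg[3]->1 | ready=[0] | order so far=[4, 1]
  pop 0: indeg[2]->0 | ready=[2] | order so far=[4, 1, 0]
  pop 2: indeg[3]->0 | ready=[3] | order so far=[4, 1, 0, 2]
  pop 3: no out-edges | ready=[] | order so far=[4, 1, 0, 2, 3]
New canonical toposort: [4, 1, 0, 2, 3]
Compare positions:
  Node 0: index 2 -> 2 (same)
  Node 1: index 1 -> 1 (same)
  Node 2: index 3 -> 3 (same)
  Node 3: index 4 -> 4 (same)
  Node 4: index 0 -> 0 (same)
Nodes that changed position: none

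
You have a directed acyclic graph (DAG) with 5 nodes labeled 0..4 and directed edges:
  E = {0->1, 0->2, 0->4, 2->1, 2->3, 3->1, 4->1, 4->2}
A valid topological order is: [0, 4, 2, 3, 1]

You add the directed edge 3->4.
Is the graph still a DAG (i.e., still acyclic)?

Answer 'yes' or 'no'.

Given toposort: [0, 4, 2, 3, 1]
Position of 3: index 3; position of 4: index 1
New edge 3->4: backward (u after v in old order)
Backward edge: old toposort is now invalid. Check if this creates a cycle.
Does 4 already reach 3? Reachable from 4: [1, 2, 3, 4]. YES -> cycle!
Still a DAG? no

Answer: no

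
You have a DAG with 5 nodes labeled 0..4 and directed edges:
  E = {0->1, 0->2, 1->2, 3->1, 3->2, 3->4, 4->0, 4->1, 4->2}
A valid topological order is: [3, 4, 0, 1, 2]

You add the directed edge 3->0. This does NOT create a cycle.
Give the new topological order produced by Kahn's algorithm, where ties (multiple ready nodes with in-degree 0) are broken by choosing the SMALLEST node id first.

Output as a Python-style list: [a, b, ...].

Old toposort: [3, 4, 0, 1, 2]
Added edge: 3->0
Position of 3 (0) < position of 0 (2). Old order still valid.
Run Kahn's algorithm (break ties by smallest node id):
  initial in-degrees: [2, 3, 4, 0, 1]
  ready (indeg=0): [3]
  pop 3: indeg[0]->1; indeg[1]->2; indeg[2]->3; indeg[4]->0 | ready=[4] | order so far=[3]
  pop 4: indeg[0]->0; indeg[1]->1; indeg[2]->2 | ready=[0] | order so far=[3, 4]
  pop 0: indeg[1]->0; indeg[2]->1 | ready=[1] | order so far=[3, 4, 0]
  pop 1: indeg[2]->0 | ready=[2] | order so far=[3, 4, 0, 1]
  pop 2: no out-edges | ready=[] | order so far=[3, 4, 0, 1, 2]
  Result: [3, 4, 0, 1, 2]

Answer: [3, 4, 0, 1, 2]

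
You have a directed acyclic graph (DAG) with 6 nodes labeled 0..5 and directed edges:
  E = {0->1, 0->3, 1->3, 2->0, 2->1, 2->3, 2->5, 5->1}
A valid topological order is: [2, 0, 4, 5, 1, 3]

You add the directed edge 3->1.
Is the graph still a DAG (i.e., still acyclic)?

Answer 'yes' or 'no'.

Given toposort: [2, 0, 4, 5, 1, 3]
Position of 3: index 5; position of 1: index 4
New edge 3->1: backward (u after v in old order)
Backward edge: old toposort is now invalid. Check if this creates a cycle.
Does 1 already reach 3? Reachable from 1: [1, 3]. YES -> cycle!
Still a DAG? no

Answer: no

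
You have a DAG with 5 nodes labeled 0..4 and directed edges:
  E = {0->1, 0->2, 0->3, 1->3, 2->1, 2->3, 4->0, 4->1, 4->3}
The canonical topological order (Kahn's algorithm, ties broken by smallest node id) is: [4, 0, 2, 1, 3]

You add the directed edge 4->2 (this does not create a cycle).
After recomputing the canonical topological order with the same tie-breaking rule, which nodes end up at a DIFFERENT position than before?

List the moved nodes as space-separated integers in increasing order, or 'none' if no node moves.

Old toposort: [4, 0, 2, 1, 3]
Added edge 4->2
Recompute Kahn (smallest-id tiebreak):
  initial in-degrees: [1, 3, 2, 4, 0]
  ready (indeg=0): [4]
  pop 4: indeg[0]->0; indeg[1]->2; indeg[2]->1; indeg[3]->3 | ready=[0] | order so far=[4]
  pop 0: indeg[1]->1; indeg[2]->0; indeg[3]->2 | ready=[2] | order so far=[4, 0]
  pop 2: indeg[1]->0; indeg[3]->1 | ready=[1] | order so far=[4, 0, 2]
  pop 1: indeg[3]->0 | ready=[3] | order so far=[4, 0, 2, 1]
  pop 3: no out-edges | ready=[] | order so far=[4, 0, 2, 1, 3]
New canonical toposort: [4, 0, 2, 1, 3]
Compare positions:
  Node 0: index 1 -> 1 (same)
  Node 1: index 3 -> 3 (same)
  Node 2: index 2 -> 2 (same)
  Node 3: index 4 -> 4 (same)
  Node 4: index 0 -> 0 (same)
Nodes that changed position: none

Answer: none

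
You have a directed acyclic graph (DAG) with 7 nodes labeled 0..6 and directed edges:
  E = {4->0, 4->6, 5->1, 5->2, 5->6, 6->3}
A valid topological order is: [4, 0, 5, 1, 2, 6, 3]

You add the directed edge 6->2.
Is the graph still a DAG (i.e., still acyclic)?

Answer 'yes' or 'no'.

Given toposort: [4, 0, 5, 1, 2, 6, 3]
Position of 6: index 5; position of 2: index 4
New edge 6->2: backward (u after v in old order)
Backward edge: old toposort is now invalid. Check if this creates a cycle.
Does 2 already reach 6? Reachable from 2: [2]. NO -> still a DAG (reorder needed).
Still a DAG? yes

Answer: yes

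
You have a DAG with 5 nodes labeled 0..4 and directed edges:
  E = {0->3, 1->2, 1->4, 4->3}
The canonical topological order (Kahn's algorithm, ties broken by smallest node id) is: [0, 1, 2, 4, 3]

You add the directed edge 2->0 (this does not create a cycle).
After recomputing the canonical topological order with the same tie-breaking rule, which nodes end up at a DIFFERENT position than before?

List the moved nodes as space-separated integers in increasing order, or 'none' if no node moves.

Old toposort: [0, 1, 2, 4, 3]
Added edge 2->0
Recompute Kahn (smallest-id tiebreak):
  initial in-degrees: [1, 0, 1, 2, 1]
  ready (indeg=0): [1]
  pop 1: indeg[2]->0; indeg[4]->0 | ready=[2, 4] | order so far=[1]
  pop 2: indeg[0]->0 | ready=[0, 4] | order so far=[1, 2]
  pop 0: indeg[3]->1 | ready=[4] | order so far=[1, 2, 0]
  pop 4: indeg[3]->0 | ready=[3] | order so far=[1, 2, 0, 4]
  pop 3: no out-edges | ready=[] | order so far=[1, 2, 0, 4, 3]
New canonical toposort: [1, 2, 0, 4, 3]
Compare positions:
  Node 0: index 0 -> 2 (moved)
  Node 1: index 1 -> 0 (moved)
  Node 2: index 2 -> 1 (moved)
  Node 3: index 4 -> 4 (same)
  Node 4: index 3 -> 3 (same)
Nodes that changed position: 0 1 2

Answer: 0 1 2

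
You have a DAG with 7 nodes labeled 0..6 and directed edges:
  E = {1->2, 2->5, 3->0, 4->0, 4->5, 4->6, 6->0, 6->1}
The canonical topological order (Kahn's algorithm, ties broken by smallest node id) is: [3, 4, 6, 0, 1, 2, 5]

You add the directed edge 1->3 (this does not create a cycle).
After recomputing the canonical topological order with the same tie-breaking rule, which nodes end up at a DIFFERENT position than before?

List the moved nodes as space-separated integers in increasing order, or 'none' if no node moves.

Old toposort: [3, 4, 6, 0, 1, 2, 5]
Added edge 1->3
Recompute Kahn (smallest-id tiebreak):
  initial in-degrees: [3, 1, 1, 1, 0, 2, 1]
  ready (indeg=0): [4]
  pop 4: indeg[0]->2; indeg[5]->1; indeg[6]->0 | ready=[6] | order so far=[4]
  pop 6: indeg[0]->1; indeg[1]->0 | ready=[1] | order so far=[4, 6]
  pop 1: indeg[2]->0; indeg[3]->0 | ready=[2, 3] | order so far=[4, 6, 1]
  pop 2: indeg[5]->0 | ready=[3, 5] | order so far=[4, 6, 1, 2]
  pop 3: indeg[0]->0 | ready=[0, 5] | order so far=[4, 6, 1, 2, 3]
  pop 0: no out-edges | ready=[5] | order so far=[4, 6, 1, 2, 3, 0]
  pop 5: no out-edges | ready=[] | order so far=[4, 6, 1, 2, 3, 0, 5]
New canonical toposort: [4, 6, 1, 2, 3, 0, 5]
Compare positions:
  Node 0: index 3 -> 5 (moved)
  Node 1: index 4 -> 2 (moved)
  Node 2: index 5 -> 3 (moved)
  Node 3: index 0 -> 4 (moved)
  Node 4: index 1 -> 0 (moved)
  Node 5: index 6 -> 6 (same)
  Node 6: index 2 -> 1 (moved)
Nodes that changed position: 0 1 2 3 4 6

Answer: 0 1 2 3 4 6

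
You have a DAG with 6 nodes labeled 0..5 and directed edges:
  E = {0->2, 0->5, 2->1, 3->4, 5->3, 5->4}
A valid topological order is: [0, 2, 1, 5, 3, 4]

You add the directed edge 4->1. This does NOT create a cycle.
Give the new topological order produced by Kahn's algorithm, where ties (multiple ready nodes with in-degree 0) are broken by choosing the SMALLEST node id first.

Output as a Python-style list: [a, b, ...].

Old toposort: [0, 2, 1, 5, 3, 4]
Added edge: 4->1
Position of 4 (5) > position of 1 (2). Must reorder: 4 must now come before 1.
Run Kahn's algorithm (break ties by smallest node id):
  initial in-degrees: [0, 2, 1, 1, 2, 1]
  ready (indeg=0): [0]
  pop 0: indeg[2]->0; indeg[5]->0 | ready=[2, 5] | order so far=[0]
  pop 2: indeg[1]->1 | ready=[5] | order so far=[0, 2]
  pop 5: indeg[3]->0; indeg[4]->1 | ready=[3] | order so far=[0, 2, 5]
  pop 3: indeg[4]->0 | ready=[4] | order so far=[0, 2, 5, 3]
  pop 4: indeg[1]->0 | ready=[1] | order so far=[0, 2, 5, 3, 4]
  pop 1: no out-edges | ready=[] | order so far=[0, 2, 5, 3, 4, 1]
  Result: [0, 2, 5, 3, 4, 1]

Answer: [0, 2, 5, 3, 4, 1]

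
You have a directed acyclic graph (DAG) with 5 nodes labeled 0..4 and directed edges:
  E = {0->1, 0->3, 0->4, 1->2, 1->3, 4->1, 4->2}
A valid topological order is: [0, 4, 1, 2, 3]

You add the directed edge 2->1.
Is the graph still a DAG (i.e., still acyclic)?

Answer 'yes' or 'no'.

Answer: no

Derivation:
Given toposort: [0, 4, 1, 2, 3]
Position of 2: index 3; position of 1: index 2
New edge 2->1: backward (u after v in old order)
Backward edge: old toposort is now invalid. Check if this creates a cycle.
Does 1 already reach 2? Reachable from 1: [1, 2, 3]. YES -> cycle!
Still a DAG? no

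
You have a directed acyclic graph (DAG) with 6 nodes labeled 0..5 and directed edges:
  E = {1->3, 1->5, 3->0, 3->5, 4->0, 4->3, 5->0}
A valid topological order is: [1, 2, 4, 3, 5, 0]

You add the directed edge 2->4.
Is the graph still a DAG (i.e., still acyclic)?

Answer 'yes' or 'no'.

Given toposort: [1, 2, 4, 3, 5, 0]
Position of 2: index 1; position of 4: index 2
New edge 2->4: forward
Forward edge: respects the existing order. Still a DAG, same toposort still valid.
Still a DAG? yes

Answer: yes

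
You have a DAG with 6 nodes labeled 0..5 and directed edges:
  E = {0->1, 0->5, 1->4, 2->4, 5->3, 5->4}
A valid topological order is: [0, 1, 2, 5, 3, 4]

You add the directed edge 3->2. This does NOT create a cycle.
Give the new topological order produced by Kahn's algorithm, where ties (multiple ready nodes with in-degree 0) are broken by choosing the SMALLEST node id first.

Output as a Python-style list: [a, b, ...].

Old toposort: [0, 1, 2, 5, 3, 4]
Added edge: 3->2
Position of 3 (4) > position of 2 (2). Must reorder: 3 must now come before 2.
Run Kahn's algorithm (break ties by smallest node id):
  initial in-degrees: [0, 1, 1, 1, 3, 1]
  ready (indeg=0): [0]
  pop 0: indeg[1]->0; indeg[5]->0 | ready=[1, 5] | order so far=[0]
  pop 1: indeg[4]->2 | ready=[5] | order so far=[0, 1]
  pop 5: indeg[3]->0; indeg[4]->1 | ready=[3] | order so far=[0, 1, 5]
  pop 3: indeg[2]->0 | ready=[2] | order so far=[0, 1, 5, 3]
  pop 2: indeg[4]->0 | ready=[4] | order so far=[0, 1, 5, 3, 2]
  pop 4: no out-edges | ready=[] | order so far=[0, 1, 5, 3, 2, 4]
  Result: [0, 1, 5, 3, 2, 4]

Answer: [0, 1, 5, 3, 2, 4]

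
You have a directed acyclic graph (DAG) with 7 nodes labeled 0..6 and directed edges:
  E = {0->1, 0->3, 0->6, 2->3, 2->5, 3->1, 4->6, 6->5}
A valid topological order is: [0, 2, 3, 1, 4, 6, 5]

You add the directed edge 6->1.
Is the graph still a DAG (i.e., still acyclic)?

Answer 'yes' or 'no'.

Answer: yes

Derivation:
Given toposort: [0, 2, 3, 1, 4, 6, 5]
Position of 6: index 5; position of 1: index 3
New edge 6->1: backward (u after v in old order)
Backward edge: old toposort is now invalid. Check if this creates a cycle.
Does 1 already reach 6? Reachable from 1: [1]. NO -> still a DAG (reorder needed).
Still a DAG? yes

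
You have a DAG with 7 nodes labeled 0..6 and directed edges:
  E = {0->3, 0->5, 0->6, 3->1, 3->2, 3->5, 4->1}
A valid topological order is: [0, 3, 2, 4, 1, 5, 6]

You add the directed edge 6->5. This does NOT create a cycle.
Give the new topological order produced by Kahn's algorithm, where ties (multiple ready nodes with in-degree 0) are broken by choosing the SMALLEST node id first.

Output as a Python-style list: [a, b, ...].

Old toposort: [0, 3, 2, 4, 1, 5, 6]
Added edge: 6->5
Position of 6 (6) > position of 5 (5). Must reorder: 6 must now come before 5.
Run Kahn's algorithm (break ties by smallest node id):
  initial in-degrees: [0, 2, 1, 1, 0, 3, 1]
  ready (indeg=0): [0, 4]
  pop 0: indeg[3]->0; indeg[5]->2; indeg[6]->0 | ready=[3, 4, 6] | order so far=[0]
  pop 3: indeg[1]->1; indeg[2]->0; indeg[5]->1 | ready=[2, 4, 6] | order so far=[0, 3]
  pop 2: no out-edges | ready=[4, 6] | order so far=[0, 3, 2]
  pop 4: indeg[1]->0 | ready=[1, 6] | order so far=[0, 3, 2, 4]
  pop 1: no out-edges | ready=[6] | order so far=[0, 3, 2, 4, 1]
  pop 6: indeg[5]->0 | ready=[5] | order so far=[0, 3, 2, 4, 1, 6]
  pop 5: no out-edges | ready=[] | order so far=[0, 3, 2, 4, 1, 6, 5]
  Result: [0, 3, 2, 4, 1, 6, 5]

Answer: [0, 3, 2, 4, 1, 6, 5]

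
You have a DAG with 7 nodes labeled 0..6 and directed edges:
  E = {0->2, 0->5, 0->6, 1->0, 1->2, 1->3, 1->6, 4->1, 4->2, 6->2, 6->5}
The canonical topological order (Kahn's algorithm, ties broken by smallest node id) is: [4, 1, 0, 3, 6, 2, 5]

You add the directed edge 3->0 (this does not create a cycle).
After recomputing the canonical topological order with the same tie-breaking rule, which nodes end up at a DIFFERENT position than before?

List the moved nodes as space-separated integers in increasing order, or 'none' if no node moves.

Old toposort: [4, 1, 0, 3, 6, 2, 5]
Added edge 3->0
Recompute Kahn (smallest-id tiebreak):
  initial in-degrees: [2, 1, 4, 1, 0, 2, 2]
  ready (indeg=0): [4]
  pop 4: indeg[1]->0; indeg[2]->3 | ready=[1] | order so far=[4]
  pop 1: indeg[0]->1; indeg[2]->2; indeg[3]->0; indeg[6]->1 | ready=[3] | order so far=[4, 1]
  pop 3: indeg[0]->0 | ready=[0] | order so far=[4, 1, 3]
  pop 0: indeg[2]->1; indeg[5]->1; indeg[6]->0 | ready=[6] | order so far=[4, 1, 3, 0]
  pop 6: indeg[2]->0; indeg[5]->0 | ready=[2, 5] | order so far=[4, 1, 3, 0, 6]
  pop 2: no out-edges | ready=[5] | order so far=[4, 1, 3, 0, 6, 2]
  pop 5: no out-edges | ready=[] | order so far=[4, 1, 3, 0, 6, 2, 5]
New canonical toposort: [4, 1, 3, 0, 6, 2, 5]
Compare positions:
  Node 0: index 2 -> 3 (moved)
  Node 1: index 1 -> 1 (same)
  Node 2: index 5 -> 5 (same)
  Node 3: index 3 -> 2 (moved)
  Node 4: index 0 -> 0 (same)
  Node 5: index 6 -> 6 (same)
  Node 6: index 4 -> 4 (same)
Nodes that changed position: 0 3

Answer: 0 3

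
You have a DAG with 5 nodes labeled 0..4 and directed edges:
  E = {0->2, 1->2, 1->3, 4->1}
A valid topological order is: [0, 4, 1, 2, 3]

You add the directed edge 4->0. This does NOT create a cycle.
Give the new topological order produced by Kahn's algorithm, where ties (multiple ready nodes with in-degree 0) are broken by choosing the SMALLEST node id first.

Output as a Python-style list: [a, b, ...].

Answer: [4, 0, 1, 2, 3]

Derivation:
Old toposort: [0, 4, 1, 2, 3]
Added edge: 4->0
Position of 4 (1) > position of 0 (0). Must reorder: 4 must now come before 0.
Run Kahn's algorithm (break ties by smallest node id):
  initial in-degrees: [1, 1, 2, 1, 0]
  ready (indeg=0): [4]
  pop 4: indeg[0]->0; indeg[1]->0 | ready=[0, 1] | order so far=[4]
  pop 0: indeg[2]->1 | ready=[1] | order so far=[4, 0]
  pop 1: indeg[2]->0; indeg[3]->0 | ready=[2, 3] | order so far=[4, 0, 1]
  pop 2: no out-edges | ready=[3] | order so far=[4, 0, 1, 2]
  pop 3: no out-edges | ready=[] | order so far=[4, 0, 1, 2, 3]
  Result: [4, 0, 1, 2, 3]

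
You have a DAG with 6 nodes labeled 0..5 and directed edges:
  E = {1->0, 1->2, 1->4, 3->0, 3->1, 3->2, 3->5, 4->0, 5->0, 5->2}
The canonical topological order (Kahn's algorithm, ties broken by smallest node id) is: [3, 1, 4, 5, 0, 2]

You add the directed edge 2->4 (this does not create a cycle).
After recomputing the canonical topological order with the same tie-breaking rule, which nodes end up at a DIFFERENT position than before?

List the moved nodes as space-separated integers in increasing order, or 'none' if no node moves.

Old toposort: [3, 1, 4, 5, 0, 2]
Added edge 2->4
Recompute Kahn (smallest-id tiebreak):
  initial in-degrees: [4, 1, 3, 0, 2, 1]
  ready (indeg=0): [3]
  pop 3: indeg[0]->3; indeg[1]->0; indeg[2]->2; indeg[5]->0 | ready=[1, 5] | order so far=[3]
  pop 1: indeg[0]->2; indeg[2]->1; indeg[4]->1 | ready=[5] | order so far=[3, 1]
  pop 5: indeg[0]->1; indeg[2]->0 | ready=[2] | order so far=[3, 1, 5]
  pop 2: indeg[4]->0 | ready=[4] | order so far=[3, 1, 5, 2]
  pop 4: indeg[0]->0 | ready=[0] | order so far=[3, 1, 5, 2, 4]
  pop 0: no out-edges | ready=[] | order so far=[3, 1, 5, 2, 4, 0]
New canonical toposort: [3, 1, 5, 2, 4, 0]
Compare positions:
  Node 0: index 4 -> 5 (moved)
  Node 1: index 1 -> 1 (same)
  Node 2: index 5 -> 3 (moved)
  Node 3: index 0 -> 0 (same)
  Node 4: index 2 -> 4 (moved)
  Node 5: index 3 -> 2 (moved)
Nodes that changed position: 0 2 4 5

Answer: 0 2 4 5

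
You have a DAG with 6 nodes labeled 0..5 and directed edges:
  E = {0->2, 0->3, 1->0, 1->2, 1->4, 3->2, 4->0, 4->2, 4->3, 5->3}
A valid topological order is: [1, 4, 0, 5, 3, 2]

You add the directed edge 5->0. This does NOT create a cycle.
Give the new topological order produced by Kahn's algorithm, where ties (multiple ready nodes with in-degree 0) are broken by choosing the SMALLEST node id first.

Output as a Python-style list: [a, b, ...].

Old toposort: [1, 4, 0, 5, 3, 2]
Added edge: 5->0
Position of 5 (3) > position of 0 (2). Must reorder: 5 must now come before 0.
Run Kahn's algorithm (break ties by smallest node id):
  initial in-degrees: [3, 0, 4, 3, 1, 0]
  ready (indeg=0): [1, 5]
  pop 1: indeg[0]->2; indeg[2]->3; indeg[4]->0 | ready=[4, 5] | order so far=[1]
  pop 4: indeg[0]->1; indeg[2]->2; indeg[3]->2 | ready=[5] | order so far=[1, 4]
  pop 5: indeg[0]->0; indeg[3]->1 | ready=[0] | order so far=[1, 4, 5]
  pop 0: indeg[2]->1; indeg[3]->0 | ready=[3] | order so far=[1, 4, 5, 0]
  pop 3: indeg[2]->0 | ready=[2] | order so far=[1, 4, 5, 0, 3]
  pop 2: no out-edges | ready=[] | order so far=[1, 4, 5, 0, 3, 2]
  Result: [1, 4, 5, 0, 3, 2]

Answer: [1, 4, 5, 0, 3, 2]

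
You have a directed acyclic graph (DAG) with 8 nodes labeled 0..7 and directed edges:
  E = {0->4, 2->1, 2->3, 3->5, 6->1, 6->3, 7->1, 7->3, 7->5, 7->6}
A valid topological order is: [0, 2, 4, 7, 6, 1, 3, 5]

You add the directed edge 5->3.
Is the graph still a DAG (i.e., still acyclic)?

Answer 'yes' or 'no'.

Answer: no

Derivation:
Given toposort: [0, 2, 4, 7, 6, 1, 3, 5]
Position of 5: index 7; position of 3: index 6
New edge 5->3: backward (u after v in old order)
Backward edge: old toposort is now invalid. Check if this creates a cycle.
Does 3 already reach 5? Reachable from 3: [3, 5]. YES -> cycle!
Still a DAG? no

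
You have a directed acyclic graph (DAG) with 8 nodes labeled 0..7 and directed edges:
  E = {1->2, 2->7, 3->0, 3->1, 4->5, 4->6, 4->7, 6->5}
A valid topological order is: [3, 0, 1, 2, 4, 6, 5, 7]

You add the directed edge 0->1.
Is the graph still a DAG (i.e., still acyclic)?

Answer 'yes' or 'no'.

Answer: yes

Derivation:
Given toposort: [3, 0, 1, 2, 4, 6, 5, 7]
Position of 0: index 1; position of 1: index 2
New edge 0->1: forward
Forward edge: respects the existing order. Still a DAG, same toposort still valid.
Still a DAG? yes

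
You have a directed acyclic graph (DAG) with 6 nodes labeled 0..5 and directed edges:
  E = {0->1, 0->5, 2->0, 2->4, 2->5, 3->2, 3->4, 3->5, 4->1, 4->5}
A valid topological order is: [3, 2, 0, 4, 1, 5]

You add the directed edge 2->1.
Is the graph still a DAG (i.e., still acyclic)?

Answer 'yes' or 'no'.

Answer: yes

Derivation:
Given toposort: [3, 2, 0, 4, 1, 5]
Position of 2: index 1; position of 1: index 4
New edge 2->1: forward
Forward edge: respects the existing order. Still a DAG, same toposort still valid.
Still a DAG? yes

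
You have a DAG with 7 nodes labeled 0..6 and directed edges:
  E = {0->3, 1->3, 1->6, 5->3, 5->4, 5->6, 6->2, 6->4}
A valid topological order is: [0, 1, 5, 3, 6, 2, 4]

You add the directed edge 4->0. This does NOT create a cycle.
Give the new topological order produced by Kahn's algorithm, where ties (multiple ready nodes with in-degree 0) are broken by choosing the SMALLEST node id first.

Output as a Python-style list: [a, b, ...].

Answer: [1, 5, 6, 2, 4, 0, 3]

Derivation:
Old toposort: [0, 1, 5, 3, 6, 2, 4]
Added edge: 4->0
Position of 4 (6) > position of 0 (0). Must reorder: 4 must now come before 0.
Run Kahn's algorithm (break ties by smallest node id):
  initial in-degrees: [1, 0, 1, 3, 2, 0, 2]
  ready (indeg=0): [1, 5]
  pop 1: indeg[3]->2; indeg[6]->1 | ready=[5] | order so far=[1]
  pop 5: indeg[3]->1; indeg[4]->1; indeg[6]->0 | ready=[6] | order so far=[1, 5]
  pop 6: indeg[2]->0; indeg[4]->0 | ready=[2, 4] | order so far=[1, 5, 6]
  pop 2: no out-edges | ready=[4] | order so far=[1, 5, 6, 2]
  pop 4: indeg[0]->0 | ready=[0] | order so far=[1, 5, 6, 2, 4]
  pop 0: indeg[3]->0 | ready=[3] | order so far=[1, 5, 6, 2, 4, 0]
  pop 3: no out-edges | ready=[] | order so far=[1, 5, 6, 2, 4, 0, 3]
  Result: [1, 5, 6, 2, 4, 0, 3]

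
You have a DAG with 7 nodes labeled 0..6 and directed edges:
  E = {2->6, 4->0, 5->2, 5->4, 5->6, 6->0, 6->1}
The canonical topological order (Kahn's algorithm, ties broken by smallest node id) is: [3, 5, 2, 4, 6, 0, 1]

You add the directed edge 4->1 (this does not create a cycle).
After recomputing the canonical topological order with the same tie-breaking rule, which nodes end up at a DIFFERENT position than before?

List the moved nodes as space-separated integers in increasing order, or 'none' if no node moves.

Answer: none

Derivation:
Old toposort: [3, 5, 2, 4, 6, 0, 1]
Added edge 4->1
Recompute Kahn (smallest-id tiebreak):
  initial in-degrees: [2, 2, 1, 0, 1, 0, 2]
  ready (indeg=0): [3, 5]
  pop 3: no out-edges | ready=[5] | order so far=[3]
  pop 5: indeg[2]->0; indeg[4]->0; indeg[6]->1 | ready=[2, 4] | order so far=[3, 5]
  pop 2: indeg[6]->0 | ready=[4, 6] | order so far=[3, 5, 2]
  pop 4: indeg[0]->1; indeg[1]->1 | ready=[6] | order so far=[3, 5, 2, 4]
  pop 6: indeg[0]->0; indeg[1]->0 | ready=[0, 1] | order so far=[3, 5, 2, 4, 6]
  pop 0: no out-edges | ready=[1] | order so far=[3, 5, 2, 4, 6, 0]
  pop 1: no out-edges | ready=[] | order so far=[3, 5, 2, 4, 6, 0, 1]
New canonical toposort: [3, 5, 2, 4, 6, 0, 1]
Compare positions:
  Node 0: index 5 -> 5 (same)
  Node 1: index 6 -> 6 (same)
  Node 2: index 2 -> 2 (same)
  Node 3: index 0 -> 0 (same)
  Node 4: index 3 -> 3 (same)
  Node 5: index 1 -> 1 (same)
  Node 6: index 4 -> 4 (same)
Nodes that changed position: none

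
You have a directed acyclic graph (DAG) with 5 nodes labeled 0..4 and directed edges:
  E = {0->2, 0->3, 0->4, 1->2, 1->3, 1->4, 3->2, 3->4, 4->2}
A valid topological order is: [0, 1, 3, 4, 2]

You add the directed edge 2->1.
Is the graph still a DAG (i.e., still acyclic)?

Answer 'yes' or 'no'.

Given toposort: [0, 1, 3, 4, 2]
Position of 2: index 4; position of 1: index 1
New edge 2->1: backward (u after v in old order)
Backward edge: old toposort is now invalid. Check if this creates a cycle.
Does 1 already reach 2? Reachable from 1: [1, 2, 3, 4]. YES -> cycle!
Still a DAG? no

Answer: no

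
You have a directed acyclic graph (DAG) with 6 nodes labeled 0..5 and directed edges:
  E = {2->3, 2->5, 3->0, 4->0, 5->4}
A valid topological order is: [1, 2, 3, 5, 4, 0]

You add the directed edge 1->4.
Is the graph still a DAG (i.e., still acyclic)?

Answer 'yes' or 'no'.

Given toposort: [1, 2, 3, 5, 4, 0]
Position of 1: index 0; position of 4: index 4
New edge 1->4: forward
Forward edge: respects the existing order. Still a DAG, same toposort still valid.
Still a DAG? yes

Answer: yes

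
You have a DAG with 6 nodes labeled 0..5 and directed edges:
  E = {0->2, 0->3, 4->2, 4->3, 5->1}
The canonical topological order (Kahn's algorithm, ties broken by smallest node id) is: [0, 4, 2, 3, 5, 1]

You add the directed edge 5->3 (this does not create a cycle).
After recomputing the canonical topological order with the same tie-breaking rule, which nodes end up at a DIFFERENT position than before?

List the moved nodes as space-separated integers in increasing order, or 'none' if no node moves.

Answer: 1 3 5

Derivation:
Old toposort: [0, 4, 2, 3, 5, 1]
Added edge 5->3
Recompute Kahn (smallest-id tiebreak):
  initial in-degrees: [0, 1, 2, 3, 0, 0]
  ready (indeg=0): [0, 4, 5]
  pop 0: indeg[2]->1; indeg[3]->2 | ready=[4, 5] | order so far=[0]
  pop 4: indeg[2]->0; indeg[3]->1 | ready=[2, 5] | order so far=[0, 4]
  pop 2: no out-edges | ready=[5] | order so far=[0, 4, 2]
  pop 5: indeg[1]->0; indeg[3]->0 | ready=[1, 3] | order so far=[0, 4, 2, 5]
  pop 1: no out-edges | ready=[3] | order so far=[0, 4, 2, 5, 1]
  pop 3: no out-edges | ready=[] | order so far=[0, 4, 2, 5, 1, 3]
New canonical toposort: [0, 4, 2, 5, 1, 3]
Compare positions:
  Node 0: index 0 -> 0 (same)
  Node 1: index 5 -> 4 (moved)
  Node 2: index 2 -> 2 (same)
  Node 3: index 3 -> 5 (moved)
  Node 4: index 1 -> 1 (same)
  Node 5: index 4 -> 3 (moved)
Nodes that changed position: 1 3 5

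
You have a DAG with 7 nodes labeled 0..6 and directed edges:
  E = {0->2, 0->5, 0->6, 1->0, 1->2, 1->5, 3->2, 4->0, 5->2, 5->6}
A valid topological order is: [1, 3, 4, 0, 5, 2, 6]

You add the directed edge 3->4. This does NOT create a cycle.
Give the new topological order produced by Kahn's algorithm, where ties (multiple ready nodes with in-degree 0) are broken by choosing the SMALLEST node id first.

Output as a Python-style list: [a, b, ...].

Old toposort: [1, 3, 4, 0, 5, 2, 6]
Added edge: 3->4
Position of 3 (1) < position of 4 (2). Old order still valid.
Run Kahn's algorithm (break ties by smallest node id):
  initial in-degrees: [2, 0, 4, 0, 1, 2, 2]
  ready (indeg=0): [1, 3]
  pop 1: indeg[0]->1; indeg[2]->3; indeg[5]->1 | ready=[3] | order so far=[1]
  pop 3: indeg[2]->2; indeg[4]->0 | ready=[4] | order so far=[1, 3]
  pop 4: indeg[0]->0 | ready=[0] | order so far=[1, 3, 4]
  pop 0: indeg[2]->1; indeg[5]->0; indeg[6]->1 | ready=[5] | order so far=[1, 3, 4, 0]
  pop 5: indeg[2]->0; indeg[6]->0 | ready=[2, 6] | order so far=[1, 3, 4, 0, 5]
  pop 2: no out-edges | ready=[6] | order so far=[1, 3, 4, 0, 5, 2]
  pop 6: no out-edges | ready=[] | order so far=[1, 3, 4, 0, 5, 2, 6]
  Result: [1, 3, 4, 0, 5, 2, 6]

Answer: [1, 3, 4, 0, 5, 2, 6]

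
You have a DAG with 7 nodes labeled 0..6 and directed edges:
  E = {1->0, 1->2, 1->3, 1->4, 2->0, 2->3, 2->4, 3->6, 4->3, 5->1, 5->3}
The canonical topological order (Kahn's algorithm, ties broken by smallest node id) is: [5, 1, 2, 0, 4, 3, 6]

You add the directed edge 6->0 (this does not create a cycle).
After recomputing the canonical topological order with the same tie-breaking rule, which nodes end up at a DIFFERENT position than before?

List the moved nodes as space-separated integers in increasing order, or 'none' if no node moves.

Answer: 0 3 4 6

Derivation:
Old toposort: [5, 1, 2, 0, 4, 3, 6]
Added edge 6->0
Recompute Kahn (smallest-id tiebreak):
  initial in-degrees: [3, 1, 1, 4, 2, 0, 1]
  ready (indeg=0): [5]
  pop 5: indeg[1]->0; indeg[3]->3 | ready=[1] | order so far=[5]
  pop 1: indeg[0]->2; indeg[2]->0; indeg[3]->2; indeg[4]->1 | ready=[2] | order so far=[5, 1]
  pop 2: indeg[0]->1; indeg[3]->1; indeg[4]->0 | ready=[4] | order so far=[5, 1, 2]
  pop 4: indeg[3]->0 | ready=[3] | order so far=[5, 1, 2, 4]
  pop 3: indeg[6]->0 | ready=[6] | order so far=[5, 1, 2, 4, 3]
  pop 6: indeg[0]->0 | ready=[0] | order so far=[5, 1, 2, 4, 3, 6]
  pop 0: no out-edges | ready=[] | order so far=[5, 1, 2, 4, 3, 6, 0]
New canonical toposort: [5, 1, 2, 4, 3, 6, 0]
Compare positions:
  Node 0: index 3 -> 6 (moved)
  Node 1: index 1 -> 1 (same)
  Node 2: index 2 -> 2 (same)
  Node 3: index 5 -> 4 (moved)
  Node 4: index 4 -> 3 (moved)
  Node 5: index 0 -> 0 (same)
  Node 6: index 6 -> 5 (moved)
Nodes that changed position: 0 3 4 6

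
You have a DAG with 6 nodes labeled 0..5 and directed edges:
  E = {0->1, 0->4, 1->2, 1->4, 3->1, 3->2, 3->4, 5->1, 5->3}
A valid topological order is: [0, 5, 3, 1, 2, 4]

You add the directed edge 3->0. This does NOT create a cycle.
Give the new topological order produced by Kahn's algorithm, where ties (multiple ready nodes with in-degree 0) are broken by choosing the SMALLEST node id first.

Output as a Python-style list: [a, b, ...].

Answer: [5, 3, 0, 1, 2, 4]

Derivation:
Old toposort: [0, 5, 3, 1, 2, 4]
Added edge: 3->0
Position of 3 (2) > position of 0 (0). Must reorder: 3 must now come before 0.
Run Kahn's algorithm (break ties by smallest node id):
  initial in-degrees: [1, 3, 2, 1, 3, 0]
  ready (indeg=0): [5]
  pop 5: indeg[1]->2; indeg[3]->0 | ready=[3] | order so far=[5]
  pop 3: indeg[0]->0; indeg[1]->1; indeg[2]->1; indeg[4]->2 | ready=[0] | order so far=[5, 3]
  pop 0: indeg[1]->0; indeg[4]->1 | ready=[1] | order so far=[5, 3, 0]
  pop 1: indeg[2]->0; indeg[4]->0 | ready=[2, 4] | order so far=[5, 3, 0, 1]
  pop 2: no out-edges | ready=[4] | order so far=[5, 3, 0, 1, 2]
  pop 4: no out-edges | ready=[] | order so far=[5, 3, 0, 1, 2, 4]
  Result: [5, 3, 0, 1, 2, 4]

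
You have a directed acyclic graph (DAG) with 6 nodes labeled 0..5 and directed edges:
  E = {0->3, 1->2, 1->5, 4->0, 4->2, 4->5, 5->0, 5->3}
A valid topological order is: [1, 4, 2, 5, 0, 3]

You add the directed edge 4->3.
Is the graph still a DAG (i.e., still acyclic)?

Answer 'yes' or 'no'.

Answer: yes

Derivation:
Given toposort: [1, 4, 2, 5, 0, 3]
Position of 4: index 1; position of 3: index 5
New edge 4->3: forward
Forward edge: respects the existing order. Still a DAG, same toposort still valid.
Still a DAG? yes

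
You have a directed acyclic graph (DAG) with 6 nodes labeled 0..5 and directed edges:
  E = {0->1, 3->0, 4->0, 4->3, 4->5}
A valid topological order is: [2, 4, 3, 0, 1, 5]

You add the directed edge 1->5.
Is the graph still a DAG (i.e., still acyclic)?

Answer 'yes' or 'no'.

Given toposort: [2, 4, 3, 0, 1, 5]
Position of 1: index 4; position of 5: index 5
New edge 1->5: forward
Forward edge: respects the existing order. Still a DAG, same toposort still valid.
Still a DAG? yes

Answer: yes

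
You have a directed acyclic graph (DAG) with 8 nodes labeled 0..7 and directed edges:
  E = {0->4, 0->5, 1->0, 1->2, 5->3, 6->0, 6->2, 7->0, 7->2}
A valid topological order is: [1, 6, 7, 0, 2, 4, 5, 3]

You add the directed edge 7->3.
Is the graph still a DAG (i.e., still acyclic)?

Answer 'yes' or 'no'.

Answer: yes

Derivation:
Given toposort: [1, 6, 7, 0, 2, 4, 5, 3]
Position of 7: index 2; position of 3: index 7
New edge 7->3: forward
Forward edge: respects the existing order. Still a DAG, same toposort still valid.
Still a DAG? yes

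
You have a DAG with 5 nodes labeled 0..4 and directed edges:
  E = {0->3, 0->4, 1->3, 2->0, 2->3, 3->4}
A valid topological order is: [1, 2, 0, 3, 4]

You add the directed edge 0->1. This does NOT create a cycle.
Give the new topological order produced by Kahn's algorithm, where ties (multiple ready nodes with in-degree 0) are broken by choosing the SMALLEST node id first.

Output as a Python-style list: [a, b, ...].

Answer: [2, 0, 1, 3, 4]

Derivation:
Old toposort: [1, 2, 0, 3, 4]
Added edge: 0->1
Position of 0 (2) > position of 1 (0). Must reorder: 0 must now come before 1.
Run Kahn's algorithm (break ties by smallest node id):
  initial in-degrees: [1, 1, 0, 3, 2]
  ready (indeg=0): [2]
  pop 2: indeg[0]->0; indeg[3]->2 | ready=[0] | order so far=[2]
  pop 0: indeg[1]->0; indeg[3]->1; indeg[4]->1 | ready=[1] | order so far=[2, 0]
  pop 1: indeg[3]->0 | ready=[3] | order so far=[2, 0, 1]
  pop 3: indeg[4]->0 | ready=[4] | order so far=[2, 0, 1, 3]
  pop 4: no out-edges | ready=[] | order so far=[2, 0, 1, 3, 4]
  Result: [2, 0, 1, 3, 4]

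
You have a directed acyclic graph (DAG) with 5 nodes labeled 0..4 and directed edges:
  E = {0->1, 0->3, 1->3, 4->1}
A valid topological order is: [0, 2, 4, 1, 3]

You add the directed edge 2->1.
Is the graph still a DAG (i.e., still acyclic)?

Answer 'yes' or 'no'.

Answer: yes

Derivation:
Given toposort: [0, 2, 4, 1, 3]
Position of 2: index 1; position of 1: index 3
New edge 2->1: forward
Forward edge: respects the existing order. Still a DAG, same toposort still valid.
Still a DAG? yes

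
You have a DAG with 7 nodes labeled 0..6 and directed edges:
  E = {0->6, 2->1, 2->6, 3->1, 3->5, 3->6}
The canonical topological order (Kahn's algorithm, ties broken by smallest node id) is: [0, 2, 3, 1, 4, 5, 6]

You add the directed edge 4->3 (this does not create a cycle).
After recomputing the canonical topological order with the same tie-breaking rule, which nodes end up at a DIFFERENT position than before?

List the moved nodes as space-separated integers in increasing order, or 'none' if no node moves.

Answer: 1 3 4

Derivation:
Old toposort: [0, 2, 3, 1, 4, 5, 6]
Added edge 4->3
Recompute Kahn (smallest-id tiebreak):
  initial in-degrees: [0, 2, 0, 1, 0, 1, 3]
  ready (indeg=0): [0, 2, 4]
  pop 0: indeg[6]->2 | ready=[2, 4] | order so far=[0]
  pop 2: indeg[1]->1; indeg[6]->1 | ready=[4] | order so far=[0, 2]
  pop 4: indeg[3]->0 | ready=[3] | order so far=[0, 2, 4]
  pop 3: indeg[1]->0; indeg[5]->0; indeg[6]->0 | ready=[1, 5, 6] | order so far=[0, 2, 4, 3]
  pop 1: no out-edges | ready=[5, 6] | order so far=[0, 2, 4, 3, 1]
  pop 5: no out-edges | ready=[6] | order so far=[0, 2, 4, 3, 1, 5]
  pop 6: no out-edges | ready=[] | order so far=[0, 2, 4, 3, 1, 5, 6]
New canonical toposort: [0, 2, 4, 3, 1, 5, 6]
Compare positions:
  Node 0: index 0 -> 0 (same)
  Node 1: index 3 -> 4 (moved)
  Node 2: index 1 -> 1 (same)
  Node 3: index 2 -> 3 (moved)
  Node 4: index 4 -> 2 (moved)
  Node 5: index 5 -> 5 (same)
  Node 6: index 6 -> 6 (same)
Nodes that changed position: 1 3 4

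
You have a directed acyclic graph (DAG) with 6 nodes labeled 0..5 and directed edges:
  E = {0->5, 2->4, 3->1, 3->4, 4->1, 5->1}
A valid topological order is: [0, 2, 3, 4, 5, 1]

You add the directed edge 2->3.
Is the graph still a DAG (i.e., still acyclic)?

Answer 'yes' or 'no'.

Given toposort: [0, 2, 3, 4, 5, 1]
Position of 2: index 1; position of 3: index 2
New edge 2->3: forward
Forward edge: respects the existing order. Still a DAG, same toposort still valid.
Still a DAG? yes

Answer: yes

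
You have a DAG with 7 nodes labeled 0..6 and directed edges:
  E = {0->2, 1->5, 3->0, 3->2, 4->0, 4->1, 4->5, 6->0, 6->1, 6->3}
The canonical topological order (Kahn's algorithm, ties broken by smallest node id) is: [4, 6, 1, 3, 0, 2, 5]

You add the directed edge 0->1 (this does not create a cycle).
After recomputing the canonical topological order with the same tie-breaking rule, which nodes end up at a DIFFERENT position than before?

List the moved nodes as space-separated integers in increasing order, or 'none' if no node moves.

Old toposort: [4, 6, 1, 3, 0, 2, 5]
Added edge 0->1
Recompute Kahn (smallest-id tiebreak):
  initial in-degrees: [3, 3, 2, 1, 0, 2, 0]
  ready (indeg=0): [4, 6]
  pop 4: indeg[0]->2; indeg[1]->2; indeg[5]->1 | ready=[6] | order so far=[4]
  pop 6: indeg[0]->1; indeg[1]->1; indeg[3]->0 | ready=[3] | order so far=[4, 6]
  pop 3: indeg[0]->0; indeg[2]->1 | ready=[0] | order so far=[4, 6, 3]
  pop 0: indeg[1]->0; indeg[2]->0 | ready=[1, 2] | order so far=[4, 6, 3, 0]
  pop 1: indeg[5]->0 | ready=[2, 5] | order so far=[4, 6, 3, 0, 1]
  pop 2: no out-edges | ready=[5] | order so far=[4, 6, 3, 0, 1, 2]
  pop 5: no out-edges | ready=[] | order so far=[4, 6, 3, 0, 1, 2, 5]
New canonical toposort: [4, 6, 3, 0, 1, 2, 5]
Compare positions:
  Node 0: index 4 -> 3 (moved)
  Node 1: index 2 -> 4 (moved)
  Node 2: index 5 -> 5 (same)
  Node 3: index 3 -> 2 (moved)
  Node 4: index 0 -> 0 (same)
  Node 5: index 6 -> 6 (same)
  Node 6: index 1 -> 1 (same)
Nodes that changed position: 0 1 3

Answer: 0 1 3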